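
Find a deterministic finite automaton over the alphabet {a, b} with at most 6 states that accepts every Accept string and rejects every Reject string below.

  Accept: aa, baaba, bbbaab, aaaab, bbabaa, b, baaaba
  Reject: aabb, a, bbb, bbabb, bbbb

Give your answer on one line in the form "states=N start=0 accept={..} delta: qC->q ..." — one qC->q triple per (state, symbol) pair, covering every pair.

states=5 start=0 accept={0,2} delta: 0a->1 0b->2 1a->0 1b->4 2a->0 2b->3 3a->1 3b->3 4a->2 4b->1

Grow the machine one transition at a time. Run the examples from 0; the earliest place one falls off (shortest prefix, ties alphabetical) gets sent to the lowest-numbered state that keeps every Accept/Reject pair distinguishable — a pair clashes when both reach the same state with identical unread suffix — and to a fresh state only if none does.
a: 0a undefined. 0a->0: no, aa/a meet in 0. Open state 1: 0a->1.
b: 0b undefined. 0b->0: no, b/bbb meet in 0. 0b->1: no, b/a meet in 1. Open state 2: 0b->2.
aa: 1a undefined. 1a->0: ok.
ba: 2a undefined. 2a->0: ok.
bb: 2b undefined. 2b->0: no, aa/aabb meet in 0. 2b->1: no, bbabaa/aabb meet in 1. 2b->2: no, aaaab/aabb meet in 2. Open state 3: 2b->3.
bba: 3a undefined. 3a->0: no, bbabaa/a meet in 1. 3a->1: ok.
bbb: 3b undefined. 3b->0: no, aa/bbb meet in 0. 3b->1: no, bbbaab/bbbb meet in 1 with "b" left. 3b->2: no, aaaab/bbb meet in 2. 3b->3: ok.
baab: 1b undefined. 1b->0: no, baaba/a meet in 1. 1b->1: no, bbabaa/a meet in 1. 1b->2: no, bbabaa/a meet in 1. 1b->3: no, baaba/a meet in 1. Open state 4: 1b->4.
baaba: 4a undefined. 4a->0: no, bbabaa/a meet in 1. 4a->1: no, baaba/a meet in 1. 4a->2: ok.
bbabb: 4b undefined. 4b->0: no, aa/bbabb meet in 0. 4b->1: ok.
All examples now run through 5 states with every (state, symbol) defined. Accept strings end in {0,2}, Reject strings end in {1,3}; accept={0,2}.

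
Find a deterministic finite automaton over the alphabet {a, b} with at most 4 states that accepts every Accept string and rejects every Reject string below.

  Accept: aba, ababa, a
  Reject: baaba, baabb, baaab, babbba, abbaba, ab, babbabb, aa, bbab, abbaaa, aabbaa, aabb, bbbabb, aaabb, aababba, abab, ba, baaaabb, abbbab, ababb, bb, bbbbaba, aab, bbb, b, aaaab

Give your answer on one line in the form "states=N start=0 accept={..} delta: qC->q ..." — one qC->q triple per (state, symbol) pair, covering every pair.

states=3 start=0 accept={1} delta: 0a->1 0b->2 1a->0 1b->0 2a->2 2b->2

Fold the examples into a partial DFA from state 0: repeatedly fix the first undefined (state, symbol) met by the shortest-then-alphabetical prefix, trying targets in increasing order and rejecting any under which an Accept and a Reject string meet in one state with the same remainder; add a state when all current targets are rejected. Accepting states are where Accept strings end.
a: 0a undefined. 0a->0: no, aba/ba meet in 0 with "ba" left. Open state 1: 0a->1.
b: 0b undefined. 0b->0: no, aba/bbbbaba meet in 1 with "ba" left. 0b->1: no, a/b meet in 1. Open state 2: 0b->2.
aa: 1a undefined. 1a->0: ok.
ab: 1b undefined. 1b->0: ok.
ba: 2a undefined. 2a->0: no, aba/baaba meet in 1. 2a->1: no, aba/baaba meet in 1. 2a->2: ok.
bb: 2b undefined. 2b->0: no, aba/baaba meet in 1. 2b->1: no, aba/baaab meet in 1. 2b->2: ok.
All examples now run through 3 states with every (state, symbol) defined. Accept strings end in {1}, Reject strings end in {0,2}; accept={1}.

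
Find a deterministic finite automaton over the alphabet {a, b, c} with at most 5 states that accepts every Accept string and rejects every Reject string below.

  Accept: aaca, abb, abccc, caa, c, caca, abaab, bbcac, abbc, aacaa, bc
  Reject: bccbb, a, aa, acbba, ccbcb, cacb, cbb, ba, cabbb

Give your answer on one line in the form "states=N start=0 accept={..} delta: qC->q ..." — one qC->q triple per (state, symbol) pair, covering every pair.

Fold the examples into a partial DFA from state 0: repeatedly fix the first undefined (state, symbol) met by the shortest-then-alphabetical prefix, trying targets in increasing order and rejecting any under which an Accept and a Reject string meet in one state with the same remainder; add a state when all current targets are rejected. Accepting states are where Accept strings end.
a: 0a undefined. 0a->0: ok.
b: 0b undefined. 0b->0: no, abb/a meet in 0. Open state 1: 0b->1.
c: 0c undefined. 0c->0: no, aaca/a meet in 0. 0c->1: no, aaca/ba meet in 1 with "a" left. Open state 2: 0c->2.
ba: 1a undefined. 1a->0: ok.
bb: 1b undefined. 1b->0: no, abb/a meet in 0. 1b->1: ok.
bc: 1c undefined. 1c->0: no, abbc/a meet in 0. 1c->1: no, abb/bccbb meet in 1. 1c->2: ok.
ca: 2a undefined. 2a->0: no, aaca/a meet in 0. 2a->1: no, aaca/cabbb meet in 1. 2a->2: ok.
cb: 2b undefined. 2b->0: no, abb/cbb meet in 1. 2b->1: no, abb/cbb meet in 1. 2b->2: no, aaca/acbba meet in 2. Open state 3: 2b->3.
cc: 2c undefined. 2c->0: no, abb/bccbb meet in 1. 2c->1: no, abb/bccbb meet in 1. 2c->2: ok.
cbb: 3b undefined. 3b->0: no, abb/cabbb meet in 1. 3b->1: no, abb/bccbb meet in 1. 3b->2: no, aaca/bccbb meet in 2. 3b->3: ok.
ccbc: 3c undefined. 3c->0: no, abb/ccbcb meet in 1. 3c->1: no, abb/ccbcb meet in 1. 3c->2: ok.
acbba: 3a undefined. 3a->0: ok.
All examples now run through 4 states with every (state, symbol) defined. Accept strings end in {1,2}, Reject strings end in {0,3}; accept={1,2}.

states=4 start=0 accept={1,2} delta: 0a->0 0b->1 0c->2 1a->0 1b->1 1c->2 2a->2 2b->3 2c->2 3a->0 3b->3 3c->2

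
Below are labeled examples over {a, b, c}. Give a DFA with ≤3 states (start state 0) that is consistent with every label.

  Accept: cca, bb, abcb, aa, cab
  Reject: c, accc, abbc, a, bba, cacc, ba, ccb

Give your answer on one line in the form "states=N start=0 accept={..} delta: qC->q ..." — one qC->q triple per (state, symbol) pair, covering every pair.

states=3 start=0 accept={0} delta: 0a->1 0b->0 0c->1 1a->0 1b->0 1c->2 2a->0 2b->1 2c->0

State merging on the prefix tree: take the shortest (then alphabetical) example prefix whose next move is undefined and point that move at state 0, else 1, else 2, ...; a target is out if some Accept/Reject pair would then sit in one state with the same input left (inseparable). If every existing state is out, open a new one.
a: 0a undefined. 0a->0: no, aa/a meet in 0. Open state 1: 0a->1.
b: 0b undefined. 0b->0: ok.
c: 0c undefined. 0c->0: no, cca/a meet in 1. 0c->1: ok.
aa: 1a undefined. 1a->0: ok.
ab: 1b undefined. 1b->0: ok.
ac: 1c undefined. 1c->0: no, cca/c meet in 1. 1c->1: no, cca/ccb meet in 0. Open state 2: 1c->2.
acc: 2c undefined. 2c->0: ok.
cca: 2a undefined. 2a->0: ok.
ccb: 2b undefined. 2b->0: no, cca/ccb meet in 0. 2b->1: ok.
All examples now run through 3 states with every (state, symbol) defined. Accept strings end in {0}, Reject strings end in {1,2}; accept={0}.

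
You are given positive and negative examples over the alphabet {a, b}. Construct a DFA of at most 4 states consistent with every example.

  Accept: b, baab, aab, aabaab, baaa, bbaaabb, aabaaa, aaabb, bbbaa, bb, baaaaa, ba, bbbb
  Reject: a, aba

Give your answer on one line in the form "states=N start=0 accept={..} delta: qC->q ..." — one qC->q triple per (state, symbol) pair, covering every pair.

states=4 start=0 accept={0,2,3} delta: 0a->1 0b->2 1a->0 1b->0 2a->0 2b->3 3a->0 3b->0

Fold the examples into a partial DFA from state 0: repeatedly fix the first undefined (state, symbol) met by the shortest-then-alphabetical prefix, trying targets in increasing order and rejecting any under which an Accept and a Reject string meet in one state with the same remainder; add a state when all current targets are rejected. Accepting states are where Accept strings end.
a: 0a undefined. 0a->0: no, ba/aba meet in 0 with "ba" left. Open state 1: 0a->1.
b: 0b undefined. 0b->0: no, ba/a meet in 1. 0b->1: no, b/a meet in 1. Open state 2: 0b->2.
aa: 1a undefined. 1a->0: ok.
ab: 1b undefined. 1b->0: ok.
ba: 2a undefined. 2a->0: ok.
bb: 2b undefined. 2b->0: no, bbbaa/a meet in 1. 2b->1: no, bbaaabb/a meet in 1. 2b->2: no, bbbaa/a meet in 1. Open state 3: 2b->3.
bba: 3a undefined. 3a->0: ok.
bbb: 3b undefined. 3b->0: ok.
All examples now run through 4 states with every (state, symbol) defined. Accept strings end in {0,2,3}, Reject strings end in {1}; accept={0,2,3}.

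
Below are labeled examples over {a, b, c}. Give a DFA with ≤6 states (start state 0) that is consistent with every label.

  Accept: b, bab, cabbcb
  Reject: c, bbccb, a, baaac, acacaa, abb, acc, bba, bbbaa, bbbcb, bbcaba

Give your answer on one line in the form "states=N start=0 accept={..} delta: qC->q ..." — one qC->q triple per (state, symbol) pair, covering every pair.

State merging on the prefix tree: take the shortest (then alphabetical) example prefix whose next move is undefined and point that move at state 0, else 1, else 2, ...; a target is out if some Accept/Reject pair would then sit in one state with the same input left (inseparable). If every existing state is out, open a new one.
a: 0a undefined. 0a->0: ok.
b: 0b undefined. 0b->0: no, b/a meet in 0. Open state 1: 0b->1.
c: 0c undefined. 0c->0: ok.
ba: 1a undefined. 1a->0: ok.
bb: 1b undefined. 1b->0: no, b/bbccb meet in 1. 1b->1: no, b/abb meet in 1. Open state 2: 1b->2.
bba: 2a undefined. 2a->0: ok.
bbb: 2b undefined. 2b->0: no, b/bbbcb meet in 1. 2b->1: ok.
bbc: 2c undefined. 2c->0: no, b/bbccb meet in 1. 2c->1: no, cabbcb/abb meet in 2. 2c->2: no, b/bbccb meet in 1. Open state 3: 2c->3.
bbbc: 1c undefined. 1c->0: no, b/bbbcb meet in 1. 1c->1: ok.
bbca: 3a undefined. 3a->0: ok.
bbcc: 3c undefined. 3c->0: no, b/bbccb meet in 1. 3c->1: ok.
cabbcb: 3b undefined. 3b->0: no, cabbcb/c meet in 0. 3b->1: ok.
All examples now run through 4 states with every (state, symbol) defined. Accept strings end in {1}, Reject strings end in {0,2}; accept={1}.

states=4 start=0 accept={1} delta: 0a->0 0b->1 0c->0 1a->0 1b->2 1c->1 2a->0 2b->1 2c->3 3a->0 3b->1 3c->1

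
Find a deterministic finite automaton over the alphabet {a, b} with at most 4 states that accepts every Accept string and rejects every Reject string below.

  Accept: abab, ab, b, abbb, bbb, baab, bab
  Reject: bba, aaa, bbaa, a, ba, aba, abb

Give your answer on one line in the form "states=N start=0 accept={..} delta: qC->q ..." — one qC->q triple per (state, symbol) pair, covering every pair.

State merging on the prefix tree: take the shortest (then alphabetical) example prefix whose next move is undefined and point that move at state 0, else 1, else 2, ...; a target is out if some Accept/Reject pair would then sit in one state with the same input left (inseparable). If every existing state is out, open a new one.
a: 0a undefined. 0a->0: ok.
b: 0b undefined. 0b->0: no, abab/bba meet in 0. Open state 1: 0b->1.
ba: 1a undefined. 1a->0: ok.
bb: 1b undefined. 1b->0: ok.
All examples now run through 2 states with every (state, symbol) defined. Accept strings end in {1}, Reject strings end in {0}; accept={1}.

states=2 start=0 accept={1} delta: 0a->0 0b->1 1a->0 1b->0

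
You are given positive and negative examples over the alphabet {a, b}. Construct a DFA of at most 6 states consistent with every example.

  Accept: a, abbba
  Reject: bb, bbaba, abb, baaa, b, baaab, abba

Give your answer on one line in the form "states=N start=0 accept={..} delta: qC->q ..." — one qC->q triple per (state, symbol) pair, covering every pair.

State merging on the prefix tree: take the shortest (then alphabetical) example prefix whose next move is undefined and point that move at state 0, else 1, else 2, ...; a target is out if some Accept/Reject pair would then sit in one state with the same input left (inseparable). If every existing state is out, open a new one.
a: 0a undefined. 0a->0: ok.
b: 0b undefined. 0b->0: no, a/bb meet in 0. Open state 1: 0b->1.
ba: 1a undefined. 1a->0: no, a/baaa meet in 0. 1a->1: ok.
bb: 1b undefined. 1b->0: no, a/bb meet in 0. 1b->1: no, abbba/bb meet in 1. Open state 2: 1b->2.
bba: 2a undefined. 2a->0: no, a/abba meet in 0. 2a->1: ok.
abbb: 2b undefined. 2b->0: ok.
All examples now run through 3 states with every (state, symbol) defined. Accept strings end in {0}, Reject strings end in {1,2}; accept={0}.

states=3 start=0 accept={0} delta: 0a->0 0b->1 1a->1 1b->2 2a->1 2b->0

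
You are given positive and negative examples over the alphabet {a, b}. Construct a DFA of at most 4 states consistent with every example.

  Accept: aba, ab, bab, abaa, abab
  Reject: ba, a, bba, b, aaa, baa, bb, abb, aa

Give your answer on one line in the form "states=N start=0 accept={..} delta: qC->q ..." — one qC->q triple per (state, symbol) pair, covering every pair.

Grow the machine one transition at a time. Run the examples from 0; the earliest place one falls off (shortest prefix, ties alphabetical) gets sent to the lowest-numbered state that keeps every Accept/Reject pair distinguishable — a pair clashes when both reach the same state with identical unread suffix — and to a fresh state only if none does.
a: 0a undefined. 0a->0: no, aba/ba meet in 0 with "ba" left. Open state 1: 0a->1.
b: 0b undefined. 0b->0: ok.
aa: 1a undefined. 1a->0: ok.
ab: 1b undefined. 1b->0: no, aba/ba meet in 1. 1b->1: no, aba/b meet in 0. Open state 2: 1b->2.
aba: 2a undefined. 2a->0: no, aba/b meet in 0. 2a->1: no, aba/ba meet in 1. 2a->2: no, abab/abb meet in 2 with "b" left. Open state 3: 2a->3.
abb: 2b undefined. 2b->0: ok.
abaa: 3a undefined. 3a->0: no, abaa/b meet in 0. 3a->1: no, abaa/ba meet in 1. 3a->2: ok.
abab: 3b undefined. 3b->0: no, abab/b meet in 0. 3b->1: no, abab/ba meet in 1. 3b->2: ok.
All examples now run through 4 states with every (state, symbol) defined. Accept strings end in {2,3}, Reject strings end in {0,1}; accept={2,3}.

states=4 start=0 accept={2,3} delta: 0a->1 0b->0 1a->0 1b->2 2a->3 2b->0 3a->2 3b->2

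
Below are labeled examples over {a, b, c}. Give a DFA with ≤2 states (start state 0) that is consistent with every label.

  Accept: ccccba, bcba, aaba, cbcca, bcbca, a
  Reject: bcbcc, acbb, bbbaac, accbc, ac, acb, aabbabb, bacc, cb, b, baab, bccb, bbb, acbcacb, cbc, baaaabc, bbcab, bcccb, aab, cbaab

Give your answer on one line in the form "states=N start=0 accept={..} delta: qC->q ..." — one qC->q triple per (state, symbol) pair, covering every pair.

Fold the examples into a partial DFA from state 0: repeatedly fix the first undefined (state, symbol) met by the shortest-then-alphabetical prefix, trying targets in increasing order and rejecting any under which an Accept and a Reject string meet in one state with the same remainder; add a state when all current targets are rejected. Accepting states are where Accept strings end.
a: 0a undefined. 0a->0: ok.
b: 0b undefined. 0b->0: no, aaba/aabbabb meet in 0. Open state 1: 0b->1.
c: 0c undefined. 0c->0: no, a/ac meet in 0. 0c->1: ok.
ba: 1a undefined. 1a->0: ok.
bb: 1b undefined. 1b->0: no, aaba/acb meet in 0. 1b->1: ok.
bc: 1c undefined. 1c->0: no, ccccba/accbc meet in 0. 1c->1: ok.
All examples now run through 2 states with every (state, symbol) defined. Accept strings end in {0}, Reject strings end in {1}; accept={0}.

states=2 start=0 accept={0} delta: 0a->0 0b->1 0c->1 1a->0 1b->1 1c->1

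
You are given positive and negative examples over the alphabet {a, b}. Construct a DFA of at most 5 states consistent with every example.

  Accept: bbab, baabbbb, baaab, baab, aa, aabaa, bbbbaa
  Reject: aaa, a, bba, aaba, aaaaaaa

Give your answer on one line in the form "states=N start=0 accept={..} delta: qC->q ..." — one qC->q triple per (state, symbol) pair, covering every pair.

states=2 start=0 accept={0} delta: 0a->1 0b->0 1a->0 1b->0

Fold the examples into a partial DFA from state 0: repeatedly fix the first undefined (state, symbol) met by the shortest-then-alphabetical prefix, trying targets in increasing order and rejecting any under which an Accept and a Reject string meet in one state with the same remainder; add a state when all current targets are rejected. Accepting states are where Accept strings end.
a: 0a undefined. 0a->0: no, aa/aaa meet in 0. Open state 1: 0a->1.
b: 0b undefined. 0b->0: ok.
aa: 1a undefined. 1a->0: ok.
bbab: 1b undefined. 1b->0: ok.
All examples now run through 2 states with every (state, symbol) defined. Accept strings end in {0}, Reject strings end in {1}; accept={0}.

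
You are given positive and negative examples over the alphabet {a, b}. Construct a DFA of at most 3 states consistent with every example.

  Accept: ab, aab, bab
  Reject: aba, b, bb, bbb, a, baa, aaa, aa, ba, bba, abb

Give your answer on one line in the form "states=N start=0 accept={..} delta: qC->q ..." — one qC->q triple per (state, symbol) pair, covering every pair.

states=3 start=0 accept={2} delta: 0a->1 0b->0 1a->1 1b->2 2a->0 2b->0

Grow the machine one transition at a time. Run the examples from 0; the earliest place one falls off (shortest prefix, ties alphabetical) gets sent to the lowest-numbered state that keeps every Accept/Reject pair distinguishable — a pair clashes when both reach the same state with identical unread suffix — and to a fresh state only if none does.
a: 0a undefined. 0a->0: no, ab/b meet in 0 with "b" left. Open state 1: 0a->1.
b: 0b undefined. 0b->0: ok.
aa: 1a undefined. 1a->0: no, aab/b meet in 0. 1a->1: ok.
ab: 1b undefined. 1b->0: no, ab/b meet in 0. 1b->1: no, ab/aba meet in 1. Open state 2: 1b->2.
aba: 2a undefined. 2a->0: ok.
abb: 2b undefined. 2b->0: ok.
All examples now run through 3 states with every (state, symbol) defined. Accept strings end in {2}, Reject strings end in {0,1}; accept={2}.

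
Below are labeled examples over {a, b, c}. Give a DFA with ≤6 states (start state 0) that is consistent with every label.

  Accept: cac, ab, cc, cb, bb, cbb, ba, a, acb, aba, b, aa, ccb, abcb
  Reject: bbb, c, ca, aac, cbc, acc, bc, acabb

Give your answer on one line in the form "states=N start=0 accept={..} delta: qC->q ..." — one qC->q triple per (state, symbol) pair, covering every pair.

State merging on the prefix tree: take the shortest (then alphabetical) example prefix whose next move is undefined and point that move at state 0, else 1, else 2, ...; a target is out if some Accept/Reject pair would then sit in one state with the same input left (inseparable). If every existing state is out, open a new one.
a: 0a undefined. 0a->0: no, cc/acc meet in 0 with "cc" left. Open state 1: 0a->1.
b: 0b undefined. 0b->0: no, bb/bbb meet in 0. 0b->1: ok.
c: 0c undefined. 0c->0: no, cac/cbc meet in 1 with "c" left. 0c->1: no, cac/aac meet in 1 with "ac" left. Open state 2: 0c->2.
aa: 1a undefined. 1a->0: ok.
ab: 1b undefined. 1b->0: no, a/bbb meet in 1. 1b->1: no, ab/bbb meet in 1. 1b->2: no, ab/c meet in 2. Open state 3: 1b->3.
ac: 1c undefined. 1c->0: no, ba/bc meet in 0. 1c->1: no, ab/acabb meet in 3. 1c->2: no, cc/acc meet in 2 with "c" left. 1c->3: no, ab/bc meet in 3. Open state 4: 1c->4.
ca: 2a undefined. 2a->0: no, cac/c meet in 2. 2a->1: no, cac/bc meet in 4. 2a->2: ok.
cb: 2b undefined. 2b->0: ok.
cc: 2c undefined. 2c->0: ok.
aba: 3a undefined. 3a->0: ok.
abc: 3c undefined. 3c->0: ok.
aca: 4a undefined. 4a->0: no, ab/acabb meet in 3. 4a->1: ok.
acb: 4b undefined. 4b->0: ok.
acc: 4c undefined. 4c->0: no, cac/acc meet in 0. 4c->1: no, cbb/acc meet in 1. 4c->2: ok.
bbb: 3b undefined. 3b->0: no, cac/bbb meet in 0. 3b->1: no, cbb/bbb meet in 1. 3b->2: ok.
All examples now run through 5 states with every (state, symbol) defined. Accept strings end in {0,1,3}, Reject strings end in {2,4}; accept={0,1,3}.

states=5 start=0 accept={0,1,3} delta: 0a->1 0b->1 0c->2 1a->0 1b->3 1c->4 2a->2 2b->0 2c->0 3a->0 3b->2 3c->0 4a->1 4b->0 4c->2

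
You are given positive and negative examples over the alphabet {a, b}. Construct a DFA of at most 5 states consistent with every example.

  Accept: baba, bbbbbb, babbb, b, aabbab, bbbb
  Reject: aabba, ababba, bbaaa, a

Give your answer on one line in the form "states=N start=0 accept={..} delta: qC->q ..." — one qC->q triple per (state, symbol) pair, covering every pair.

Fold the examples into a partial DFA from state 0: repeatedly fix the first undefined (state, symbol) met by the shortest-then-alphabetical prefix, trying targets in increasing order and rejecting any under which an Accept and a Reject string meet in one state with the same remainder; add a state when all current targets are rejected. Accepting states are where Accept strings end.
a: 0a undefined. 0a->0: ok.
b: 0b undefined. 0b->0: no, baba/aabba meet in 0. Open state 1: 0b->1.
ba: 1a undefined. 1a->0: no, baba/a meet in 0. 1a->1: no, baba/aabba meet in 1 with "ba" left. Open state 2: 1a->2.
bb: 1b undefined. 1b->0: no, bbbbbb/aabba meet in 0. 1b->1: ok.
bab: 2b undefined. 2b->0: no, baba/a meet in 0. 2b->1: no, baba/aabba meet in 2. 2b->2: no, baba/ababba meet in 2 with "a" left. Open state 3: 2b->3.
baba: 3a undefined. 3a->0: no, baba/a meet in 0. 3a->1: ok.
babb: 3b undefined. 3b->0: ok.
bbaa: 2a undefined. 2a->0: ok.
All examples now run through 4 states with every (state, symbol) defined. Accept strings end in {1,3}, Reject strings end in {0,2}; accept={1,3}.

states=4 start=0 accept={1,3} delta: 0a->0 0b->1 1a->2 1b->1 2a->0 2b->3 3a->1 3b->0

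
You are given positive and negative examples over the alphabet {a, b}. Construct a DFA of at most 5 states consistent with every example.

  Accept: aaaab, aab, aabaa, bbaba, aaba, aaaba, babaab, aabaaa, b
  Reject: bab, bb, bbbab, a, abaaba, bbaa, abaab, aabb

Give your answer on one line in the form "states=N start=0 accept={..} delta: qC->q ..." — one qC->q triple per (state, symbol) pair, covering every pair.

Fold the examples into a partial DFA from state 0: repeatedly fix the first undefined (state, symbol) met by the shortest-then-alphabetical prefix, trying targets in increasing order and rejecting any under which an Accept and a Reject string meet in one state with the same remainder; add a state when all current targets are rejected. Accepting states are where Accept strings end.
a: 0a undefined. 0a->0: ok.
b: 0b undefined. 0b->0: no, aaaab/bab meet in 0. Open state 1: 0b->1.
ba: 1a undefined. 1a->0: no, aaaab/bab meet in 1. 1a->1: ok.
bb: 1b undefined. 1b->0: ok.
All examples now run through 2 states with every (state, symbol) defined. Accept strings end in {1}, Reject strings end in {0}; accept={1}.

states=2 start=0 accept={1} delta: 0a->0 0b->1 1a->1 1b->0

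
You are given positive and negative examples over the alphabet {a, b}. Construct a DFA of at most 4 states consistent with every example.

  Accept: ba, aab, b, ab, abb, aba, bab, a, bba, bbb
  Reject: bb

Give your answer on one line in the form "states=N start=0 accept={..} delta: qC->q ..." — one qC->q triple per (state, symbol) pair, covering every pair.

State merging on the prefix tree: take the shortest (then alphabetical) example prefix whose next move is undefined and point that move at state 0, else 1, else 2, ...; a target is out if some Accept/Reject pair would then sit in one state with the same input left (inseparable). If every existing state is out, open a new one.
a: 0a undefined. 0a->0: no, abb/bb meet in 0 with "bb" left. Open state 1: 0a->1.
b: 0b undefined. 0b->0: no, b/bb meet in 0. 0b->1: no, ab/bb meet in 1 with "b" left. Open state 2: 0b->2.
aa: 1a undefined. 1a->0: ok.
ab: 1b undefined. 1b->0: ok.
ba: 2a undefined. 2a->0: ok.
bb: 2b undefined. 2b->0: no, ba/bb meet in 0. 2b->1: no, aba/bb meet in 1. 2b->2: no, aab/bb meet in 2. Open state 3: 2b->3.
bba: 3a undefined. 3a->0: ok.
bbb: 3b undefined. 3b->0: ok.
All examples now run through 4 states with every (state, symbol) defined. Accept strings end in {0,1,2}, Reject strings end in {3}; accept={0,1,2}.

states=4 start=0 accept={0,1,2} delta: 0a->1 0b->2 1a->0 1b->0 2a->0 2b->3 3a->0 3b->0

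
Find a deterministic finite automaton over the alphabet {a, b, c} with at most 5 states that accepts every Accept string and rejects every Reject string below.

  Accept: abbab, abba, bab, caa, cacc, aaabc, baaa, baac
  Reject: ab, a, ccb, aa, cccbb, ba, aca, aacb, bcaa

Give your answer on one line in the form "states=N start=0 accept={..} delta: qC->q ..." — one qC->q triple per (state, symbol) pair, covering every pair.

State merging on the prefix tree: take the shortest (then alphabetical) example prefix whose next move is undefined and point that move at state 0, else 1, else 2, ...; a target is out if some Accept/Reject pair would then sit in one state with the same input left (inseparable). If every existing state is out, open a new one.
a: 0a undefined. 0a->0: ok.
b: 0b undefined. 0b->0: no, abbab/ab meet in 0. Open state 1: 0b->1.
c: 0c undefined. 0c->0: no, caa/a meet in 0. 0c->1: ok.
ba: 1a undefined. 1a->0: no, bab/ab meet in 1. 1a->1: no, bab/aacb meet in 1 with "b" left. Open state 2: 1a->2.
bc: 1c undefined. 1c->0: no, aaabc/a meet in 0. 1c->1: no, caa/bcaa meet in 2 with "a" left. 1c->2: no, bab/ccb meet in 2 with "b" left. Open state 3: 1c->3.
abb: 1b undefined. 1b->0: no, abbab/ab meet in 1. 1b->1: no, abba/ba meet in 2. 1b->2: ok.
baa: 2a undefined. 2a->0: no, abbab/ab meet in 1. 2a->1: no, abbab/ba meet in 2. 2a->2: no, abba/ba meet in 2. 2a->3: no, abbab/ccb meet in 3 with "b" left. Open state 4: 2a->4.
bab: 2b undefined. 2b->0: no, bab/a meet in 0. 2b->1: no, bab/ab meet in 1. 2b->2: no, bab/ba meet in 2. 2b->3: ok.
bca: 3a undefined. 3a->0: ok.
cac: 2c undefined. 2c->0: no, cacc/ab meet in 1. 2c->1: ok.
ccb: 3b undefined. 3b->0: ok.
ccc: 3c undefined. 3c->0: ok.
baaa: 4a undefined. 4a->0: no, baaa/a meet in 0. 4a->1: no, baaa/ab meet in 1. 4a->2: no, baaa/cccbb meet in 2. 4a->3: ok.
baac: 4c undefined. 4c->0: no, baac/a meet in 0. 4c->1: no, baac/ab meet in 1. 4c->2: no, baac/cccbb meet in 2. 4c->3: ok.
abbab: 4b undefined. 4b->0: no, abbab/a meet in 0. 4b->1: no, abbab/ab meet in 1. 4b->2: no, abbab/cccbb meet in 2. 4b->3: ok.
All examples now run through 5 states with every (state, symbol) defined. Accept strings end in {3,4}, Reject strings end in {0,1,2}; accept={3,4}.

states=5 start=0 accept={3,4} delta: 0a->0 0b->1 0c->1 1a->2 1b->2 1c->3 2a->4 2b->3 2c->1 3a->0 3b->0 3c->0 4a->3 4b->3 4c->3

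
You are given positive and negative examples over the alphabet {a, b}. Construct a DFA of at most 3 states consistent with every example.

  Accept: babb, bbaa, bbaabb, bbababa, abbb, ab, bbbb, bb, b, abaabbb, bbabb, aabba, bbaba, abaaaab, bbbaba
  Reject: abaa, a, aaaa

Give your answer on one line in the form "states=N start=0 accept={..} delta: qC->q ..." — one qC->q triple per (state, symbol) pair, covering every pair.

State merging on the prefix tree: take the shortest (then alphabetical) example prefix whose next move is undefined and point that move at state 0, else 1, else 2, ...; a target is out if some Accept/Reject pair would then sit in one state with the same input left (inseparable). If every existing state is out, open a new one.
a: 0a undefined. 0a->0: ok.
b: 0b undefined. 0b->0: no, babb/abaa meet in 0. Open state 1: 0b->1.
ba: 1a undefined. 1a->0: ok.
bb: 1b undefined. 1b->0: no, babb/abaa meet in 0. 1b->1: no, bbaa/abaa meet in 0. Open state 2: 1b->2.
bba: 2a undefined. 2a->0: no, bbaa/abaa meet in 0. 2a->1: no, bbaa/abaa meet in 0. 2a->2: ok.
bbb: 2b undefined. 2b->0: no, bbababa/abaa meet in 0. 2b->1: no, bbababa/abaa meet in 0. 2b->2: ok.
All examples now run through 3 states with every (state, symbol) defined. Accept strings end in {1,2}, Reject strings end in {0}; accept={1,2}.

states=3 start=0 accept={1,2} delta: 0a->0 0b->1 1a->0 1b->2 2a->2 2b->2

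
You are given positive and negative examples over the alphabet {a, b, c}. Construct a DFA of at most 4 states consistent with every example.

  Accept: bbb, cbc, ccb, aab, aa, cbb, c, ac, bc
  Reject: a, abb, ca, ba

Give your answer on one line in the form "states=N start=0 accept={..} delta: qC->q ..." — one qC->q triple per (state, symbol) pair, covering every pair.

Fold the examples into a partial DFA from state 0: repeatedly fix the first undefined (state, symbol) met by the shortest-then-alphabetical prefix, trying targets in increasing order and rejecting any under which an Accept and a Reject string meet in one state with the same remainder; add a state when all current targets are rejected. Accepting states are where Accept strings end.
a: 0a undefined. 0a->0: no, aa/a meet in 0. Open state 1: 0a->1.
b: 0b undefined. 0b->0: ok.
c: 0c undefined. 0c->0: ok.
aa: 1a undefined. 1a->0: ok.
ab: 1b undefined. 1b->0: no, bbb/abb meet in 0. 1b->1: ok.
ac: 1c undefined. 1c->0: ok.
All examples now run through 2 states with every (state, symbol) defined. Accept strings end in {0}, Reject strings end in {1}; accept={0}.

states=2 start=0 accept={0} delta: 0a->1 0b->0 0c->0 1a->0 1b->1 1c->0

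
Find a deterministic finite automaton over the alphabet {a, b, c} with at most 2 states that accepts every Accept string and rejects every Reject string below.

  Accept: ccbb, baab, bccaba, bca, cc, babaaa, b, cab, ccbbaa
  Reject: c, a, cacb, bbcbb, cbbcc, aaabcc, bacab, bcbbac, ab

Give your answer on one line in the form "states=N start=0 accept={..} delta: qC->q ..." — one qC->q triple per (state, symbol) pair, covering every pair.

Fold the examples into a partial DFA from state 0: repeatedly fix the first undefined (state, symbol) met by the shortest-then-alphabetical prefix, trying targets in increasing order and rejecting any under which an Accept and a Reject string meet in one state with the same remainder; add a state when all current targets are rejected. Accepting states are where Accept strings end.
a: 0a undefined. 0a->0: no, b/ab meet in 0 with "b" left. Open state 1: 0a->1.
b: 0b undefined. 0b->0: ok.
c: 0c undefined. 0c->0: no, ccbb/c meet in 0. 0c->1: ok.
aa: 1a undefined. 1a->0: ok.
ab: 1b undefined. 1b->0: no, baab/cacb meet in 0. 1b->1: ok.
cc: 1c undefined. 1c->0: ok.
All examples now run through 2 states with every (state, symbol) defined. Accept strings end in {0}, Reject strings end in {1}; accept={0}.

states=2 start=0 accept={0} delta: 0a->1 0b->0 0c->1 1a->0 1b->1 1c->0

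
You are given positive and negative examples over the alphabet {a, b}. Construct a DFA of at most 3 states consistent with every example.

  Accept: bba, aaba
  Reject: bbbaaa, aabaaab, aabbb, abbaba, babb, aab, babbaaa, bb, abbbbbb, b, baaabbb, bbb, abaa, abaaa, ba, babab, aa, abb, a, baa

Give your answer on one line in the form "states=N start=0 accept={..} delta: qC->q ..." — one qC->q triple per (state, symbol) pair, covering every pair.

states=3 start=0 accept={0} delta: 0a->1 0b->1 1a->1 1b->2 2a->0 2b->2

Grow the machine one transition at a time. Run the examples from 0; the earliest place one falls off (shortest prefix, ties alphabetical) gets sent to the lowest-numbered state that keeps every Accept/Reject pair distinguishable — a pair clashes when both reach the same state with identical unread suffix — and to a fresh state only if none does.
a: 0a undefined. 0a->0: no, aaba/ba meet in 0 with "ba" left. Open state 1: 0a->1.
b: 0b undefined. 0b->0: no, bba/ba meet in 1. 0b->1: ok.
aa: 1a undefined. 1a->0: no, aaba/ba meet in 0. 1a->1: ok.
ab: 1b undefined. 1b->0: no, bba/bbbaaa meet in 1. 1b->1: no, bba/bbbaaa meet in 1. Open state 2: 1b->2.
aba: 2a undefined. 2a->0: ok.
abb: 2b undefined. 2b->0: no, bba/abbaba meet in 0. 2b->1: no, bba/abbaba meet in 0. 2b->2: ok.
All examples now run through 3 states with every (state, symbol) defined. Accept strings end in {0}, Reject strings end in {1,2}; accept={0}.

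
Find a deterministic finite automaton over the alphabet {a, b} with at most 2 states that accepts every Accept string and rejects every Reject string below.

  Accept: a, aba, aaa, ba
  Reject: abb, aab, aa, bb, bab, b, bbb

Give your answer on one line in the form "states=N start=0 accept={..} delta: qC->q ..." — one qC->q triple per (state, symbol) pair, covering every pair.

Fold the examples into a partial DFA from state 0: repeatedly fix the first undefined (state, symbol) met by the shortest-then-alphabetical prefix, trying targets in increasing order and rejecting any under which an Accept and a Reject string meet in one state with the same remainder; add a state when all current targets are rejected. Accepting states are where Accept strings end.
a: 0a undefined. 0a->0: no, a/aa meet in 0. Open state 1: 0a->1.
b: 0b undefined. 0b->0: ok.
aa: 1a undefined. 1a->0: ok.
ab: 1b undefined. 1b->0: ok.
All examples now run through 2 states with every (state, symbol) defined. Accept strings end in {1}, Reject strings end in {0}; accept={1}.

states=2 start=0 accept={1} delta: 0a->1 0b->0 1a->0 1b->0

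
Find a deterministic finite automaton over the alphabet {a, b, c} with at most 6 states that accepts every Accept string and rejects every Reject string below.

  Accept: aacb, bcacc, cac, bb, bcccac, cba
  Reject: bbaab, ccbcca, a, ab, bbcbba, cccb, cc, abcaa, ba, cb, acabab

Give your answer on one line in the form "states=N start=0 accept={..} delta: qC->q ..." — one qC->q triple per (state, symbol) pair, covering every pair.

states=4 start=0 accept={0,3} delta: 0a->1 0b->0 0c->1 1a->2 1b->2 1c->1 2a->0 2b->1 2c->3 3a->0 3b->0 3c->0

Fold the examples into a partial DFA from state 0: repeatedly fix the first undefined (state, symbol) met by the shortest-then-alphabetical prefix, trying targets in increasing order and rejecting any under which an Accept and a Reject string meet in one state with the same remainder; add a state when all current targets are rejected. Accepting states are where Accept strings end.
a: 0a undefined. 0a->0: no, aacb/cb meet in 0 with "cb" left. Open state 1: 0a->1.
b: 0b undefined. 0b->0: ok.
c: 0c undefined. 0c->0: no, bb/cccb meet in 0. 0c->1: ok.
aa: 1a undefined. 1a->0: no, aacb/ab meet in 1 with "b" left. 1a->1: no, cac/cc meet in 1 with "c" left. Open state 2: 1a->2.
ab: 1b undefined. 1b->0: no, bb/ab meet in 0. 1b->1: no, cba/bbcbba meet in 2. 1b->2: ok.
ac: 1c undefined. 1c->0: no, bb/cc meet in 0. 1c->1: ok.
aac: 2c undefined. 2c->0: no, bcacc/a meet in 1. 2c->1: no, aacb/ccbcca meet in 2. 2c->2: no, aacb/bbaab meet in 2 with "b" left. Open state 3: 2c->3.
cba: 2a undefined. 2a->0: ok.
aacb: 3b undefined. 3b->0: ok.
abca: 3a undefined. 3a->0: ok.
acab: 2b undefined. 2b->0: no, aacb/bbaab meet in 0. 2b->1: ok.
bcacc: 3c undefined. 3c->0: ok.
All examples now run through 4 states with every (state, symbol) defined. Accept strings end in {0,3}, Reject strings end in {1,2}; accept={0,3}.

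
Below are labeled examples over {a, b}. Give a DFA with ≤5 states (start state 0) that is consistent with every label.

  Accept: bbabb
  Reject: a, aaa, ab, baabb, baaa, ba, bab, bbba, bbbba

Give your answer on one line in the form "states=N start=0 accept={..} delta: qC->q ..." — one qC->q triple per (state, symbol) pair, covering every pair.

Grow the machine one transition at a time. Run the examples from 0; the earliest place one falls off (shortest prefix, ties alphabetical) gets sent to the lowest-numbered state that keeps every Accept/Reject pair distinguishable — a pair clashes when both reach the same state with identical unread suffix — and to a fresh state only if none does.
a: 0a undefined. 0a->0: ok.
b: 0b undefined. 0b->0: no, bbabb/a meet in 0. Open state 1: 0b->1.
ba: 1a undefined. 1a->0: ok.
bb: 1b undefined. 1b->0: no, bbabb/a meet in 0. 1b->1: no, bbabb/ab meet in 1. Open state 2: 1b->2.
bba: 2a undefined. 2a->0: no, bbabb/baabb meet in 2. 2a->1: ok.
bbb: 2b undefined. 2b->0: no, bbabb/a meet in 0. 2b->1: no, bbabb/ab meet in 1. 2b->2: no, bbabb/baabb meet in 2. Open state 3: 2b->3.
bbba: 3a undefined. 3a->0: ok.
bbbb: 3b undefined. 3b->0: ok.
All examples now run through 4 states with every (state, symbol) defined. Accept strings end in {3}, Reject strings end in {0,1,2}; accept={3}.

states=4 start=0 accept={3} delta: 0a->0 0b->1 1a->0 1b->2 2a->1 2b->3 3a->0 3b->0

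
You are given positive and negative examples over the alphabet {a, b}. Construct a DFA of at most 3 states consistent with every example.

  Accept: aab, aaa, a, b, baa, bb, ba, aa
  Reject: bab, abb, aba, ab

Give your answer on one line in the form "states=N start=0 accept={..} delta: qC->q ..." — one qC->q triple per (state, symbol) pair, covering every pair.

states=3 start=0 accept={0,1} delta: 0a->1 0b->0 1a->0 1b->2 2a->2 2b->2

Fold the examples into a partial DFA from state 0: repeatedly fix the first undefined (state, symbol) met by the shortest-then-alphabetical prefix, trying targets in increasing order and rejecting any under which an Accept and a Reject string meet in one state with the same remainder; add a state when all current targets are rejected. Accepting states are where Accept strings end.
a: 0a undefined. 0a->0: no, aab/ab meet in 0 with "b" left. Open state 1: 0a->1.
b: 0b undefined. 0b->0: ok.
aa: 1a undefined. 1a->0: ok.
ab: 1b undefined. 1b->0: no, aab/bab meet in 0. 1b->1: no, aab/aba meet in 0. Open state 2: 1b->2.
aba: 2a undefined. 2a->0: no, aab/aba meet in 0. 2a->1: no, aaa/aba meet in 1. 2a->2: ok.
abb: 2b undefined. 2b->0: no, aab/abb meet in 0. 2b->1: no, aaa/abb meet in 1. 2b->2: ok.
All examples now run through 3 states with every (state, symbol) defined. Accept strings end in {0,1}, Reject strings end in {2}; accept={0,1}.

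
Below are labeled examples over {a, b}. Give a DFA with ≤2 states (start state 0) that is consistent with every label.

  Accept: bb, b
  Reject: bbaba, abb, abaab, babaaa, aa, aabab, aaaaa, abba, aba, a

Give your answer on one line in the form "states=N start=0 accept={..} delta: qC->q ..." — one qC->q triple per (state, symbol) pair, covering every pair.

states=2 start=0 accept={0} delta: 0a->1 0b->0 1a->1 1b->1

State merging on the prefix tree: take the shortest (then alphabetical) example prefix whose next move is undefined and point that move at state 0, else 1, else 2, ...; a target is out if some Accept/Reject pair would then sit in one state with the same input left (inseparable). If every existing state is out, open a new one.
a: 0a undefined. 0a->0: no, bb/abb meet in 0 with "bb" left. Open state 1: 0a->1.
b: 0b undefined. 0b->0: ok.
aa: 1a undefined. 1a->0: no, bb/aa meet in 0. 1a->1: ok.
ab: 1b undefined. 1b->0: no, bb/abb meet in 0. 1b->1: ok.
All examples now run through 2 states with every (state, symbol) defined. Accept strings end in {0}, Reject strings end in {1}; accept={0}.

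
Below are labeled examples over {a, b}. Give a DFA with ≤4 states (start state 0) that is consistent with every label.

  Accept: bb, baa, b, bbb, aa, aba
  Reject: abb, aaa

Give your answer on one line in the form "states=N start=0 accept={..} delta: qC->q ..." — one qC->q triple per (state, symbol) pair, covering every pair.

Fold the examples into a partial DFA from state 0: repeatedly fix the first undefined (state, symbol) met by the shortest-then-alphabetical prefix, trying targets in increasing order and rejecting any under which an Accept and a Reject string meet in one state with the same remainder; add a state when all current targets are rejected. Accepting states are where Accept strings end.
a: 0a undefined. 0a->0: no, bb/abb meet in 0 with "bb" left. Open state 1: 0a->1.
b: 0b undefined. 0b->0: ok.
aa: 1a undefined. 1a->0: ok.
ab: 1b undefined. 1b->0: no, bb/abb meet in 0. 1b->1: ok.
All examples now run through 2 states with every (state, symbol) defined. Accept strings end in {0}, Reject strings end in {1}; accept={0}.

states=2 start=0 accept={0} delta: 0a->1 0b->0 1a->0 1b->1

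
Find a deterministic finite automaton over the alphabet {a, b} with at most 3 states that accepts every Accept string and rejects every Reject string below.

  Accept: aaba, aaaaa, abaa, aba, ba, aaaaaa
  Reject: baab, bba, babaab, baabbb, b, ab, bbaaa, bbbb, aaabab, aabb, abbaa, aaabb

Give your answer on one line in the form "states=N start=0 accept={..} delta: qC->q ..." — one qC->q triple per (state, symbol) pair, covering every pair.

Grow the machine one transition at a time. Run the examples from 0; the earliest place one falls off (shortest prefix, ties alphabetical) gets sent to the lowest-numbered state that keeps every Accept/Reject pair distinguishable — a pair clashes when both reach the same state with identical unread suffix — and to a fresh state only if none does.
a: 0a undefined. 0a->0: ok.
b: 0b undefined. 0b->0: no, aaba/baab meet in 0. Open state 1: 0b->1.
ba: 1a undefined. 1a->0: ok.
bb: 1b undefined. 1b->0: no, aaba/bba meet in 0. 1b->1: no, aaba/bba meet in 0. Open state 2: 1b->2.
bba: 2a undefined. 2a->0: no, aaba/bba meet in 0. 2a->1: no, aaba/bbaaa meet in 0. 2a->2: ok.
bbb: 2b undefined. 2b->0: no, aaba/baabbb meet in 0. 2b->1: ok.
All examples now run through 3 states with every (state, symbol) defined. Accept strings end in {0}, Reject strings end in {1,2}; accept={0}.

states=3 start=0 accept={0} delta: 0a->0 0b->1 1a->0 1b->2 2a->2 2b->1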